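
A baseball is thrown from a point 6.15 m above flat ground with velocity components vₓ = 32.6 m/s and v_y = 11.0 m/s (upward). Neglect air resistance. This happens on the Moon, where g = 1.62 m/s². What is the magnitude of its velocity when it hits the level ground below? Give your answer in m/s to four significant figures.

Vertical motion (up positive, ground at y = 0): 0.8100 t² − (11.00) t − 6.15 = 0, so t = (11.00 + √(11.00² + 2·1.62·6.15)) / 1.62 = (11.00 + 11.87) / 1.62 = 14.12 s.
Vertical velocity at impact: v_y = v_y0 − g t = 11.00 − 1.62 × 14.12 = −11.87 m/s.
Speed: |v| = √(vₓ² + v_y²) = √(32.60² + 11.87²) = 34.69 m/s.

34.69 m/s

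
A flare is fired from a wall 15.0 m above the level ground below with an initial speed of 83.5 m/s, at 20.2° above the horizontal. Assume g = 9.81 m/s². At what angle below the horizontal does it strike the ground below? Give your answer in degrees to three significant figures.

23.2°

vₓ = 83.50 cos 20.2° = 78.36 m/s; v_y0 = 83.50 sin 20.2° = 28.83 m/s.
With up positive and y = 0 at the ground: y(t) = 15.0 + (28.83) t − 4.905 t². Setting y = 0 and taking the positive root: t = [28.83 + √(28.83² + 2·9.81·15.0)] / 9.81 = (28.83 + 33.55) / 9.81 = 6.359 s.
At impact: v_y = v_y0 − g t = −33.55 m/s; vₓ = 78.36 m/s.
Angle below horizontal: arctan(|v_y|/vₓ) = arctan(33.55/78.36) = 23.18°.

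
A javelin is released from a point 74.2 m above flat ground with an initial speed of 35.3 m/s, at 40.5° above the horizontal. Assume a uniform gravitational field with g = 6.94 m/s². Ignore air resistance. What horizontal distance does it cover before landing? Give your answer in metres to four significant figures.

Horizontal component vₓ = 35.30 cos 40.5° = 26.84 m/s; vertical v_y0 = 35.30 sin 40.5° = 22.93 m/s.
Vertical motion (up positive, ground at y = 0): 3.470 t² − (22.93) t − 74.2 = 0, so t = (22.93 + √(22.93² + 2·6.94·74.2)) / 6.94 = (22.93 + 39.44) / 6.94 = 8.986 s.
Horizontal distance: R = vₓ t = 26.84 × 8.986 = 241.2 m.

241.2 m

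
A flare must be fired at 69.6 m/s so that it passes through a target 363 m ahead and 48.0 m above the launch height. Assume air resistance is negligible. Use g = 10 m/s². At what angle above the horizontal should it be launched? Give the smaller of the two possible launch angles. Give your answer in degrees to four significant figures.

34.23°

Trajectory: y = x tanθ − g x² (1 + tan²θ)/(2v₀²). With x = 363, y = 48.0, v₀ = 69.6, g = 10.0:
136.0 tan²θ − 363 tanθ + (184.0) = 0.
tanθ = [363 ± √(363² − 4 × 136.0 × (184.0))] / (2 × 136.0) = (363 ± 177.9) / 272.0, giving tanθ = 0.6803 or 1.989.
θ = 34.23° or 63.30°; the smaller is 34.23°.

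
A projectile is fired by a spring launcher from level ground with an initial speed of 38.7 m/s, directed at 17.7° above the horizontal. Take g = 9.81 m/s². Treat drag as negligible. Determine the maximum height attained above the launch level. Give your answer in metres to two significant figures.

7.1 m

vₓ = 38.70 cos 17.7° = 36.87 m/s; v_y0 = 38.70 sin 17.7° = 11.77 m/s.
Peak height H = v_y0² / (2g) = 138.44 / 19.62 = 7.056 m.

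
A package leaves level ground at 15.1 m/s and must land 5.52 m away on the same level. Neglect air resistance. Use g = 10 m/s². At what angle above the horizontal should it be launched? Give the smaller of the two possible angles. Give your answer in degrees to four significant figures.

From R = (v₀²/g) sin 2θ: sin 2θ = 10.0 × 5.52 / 228.01 = 0.2421.
2θ = 14.01° or 180° − 14.01° = 166.0°, so θ = 7.005° or 82.99°.
The smaller angle is 7.005°.

7.005°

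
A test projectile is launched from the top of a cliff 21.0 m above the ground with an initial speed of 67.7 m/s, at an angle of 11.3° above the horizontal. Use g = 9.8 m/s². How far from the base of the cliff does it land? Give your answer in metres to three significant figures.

254 m

Horizontal component vₓ = 67.70 cos 11.3° = 66.39 m/s; vertical v_y0 = 67.70 sin 11.3° = 13.27 m/s.
The projectile lands when y = 21.0 + (13.27) t − ½·9.80·t² = 0. Positive root: t = (13.27 + √(13.27² + 2·9.80·21.0)) / 9.80 = (13.27 + 24.24) / 9.80 = 3.827 s.
Horizontal distance: R = vₓ t = 66.39 × 3.827 = 254.1 m.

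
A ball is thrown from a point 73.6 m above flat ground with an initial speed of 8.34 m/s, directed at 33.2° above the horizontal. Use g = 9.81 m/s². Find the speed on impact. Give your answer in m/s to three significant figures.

38.9 m/s

Resolve: vₓ = 8.340 cos 33.2° = 6.979 m/s and v_y0 = 8.340 sin 33.2° = 4.567 m/s.
With up positive and y = 0 at the ground: y(t) = 73.6 + (4.567) t − 4.905 t². Setting y = 0 and taking the positive root: t = [4.567 + √(4.567² + 2·9.81·73.6)] / 9.81 = (4.567 + 38.27) / 9.81 = 4.367 s.
Vertical velocity at impact: v_y = v_y0 − g t = 4.567 − 9.81 × 4.367 = −38.27 m/s.
Speed: |v| = √(vₓ² + v_y²) = √(6.979² + 38.27²) = 38.90 m/s.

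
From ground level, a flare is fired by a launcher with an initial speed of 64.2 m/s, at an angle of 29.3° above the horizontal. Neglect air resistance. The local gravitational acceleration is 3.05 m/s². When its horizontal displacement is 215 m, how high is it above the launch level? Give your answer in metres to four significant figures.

vₓ = 64.20 cos 29.3° = 55.99 m/s; v_y0 = 64.20 sin 29.3° = 31.42 m/s.
At x = 215 m, t = x/vₓ = 215/55.99 = 3.840 s.
Height: y = v_y0 t − ½ g t² = 31.42 × 3.840 − 1.525 × 3.840² = 120.7 − 22.49 = 98.16 m.

98.16 m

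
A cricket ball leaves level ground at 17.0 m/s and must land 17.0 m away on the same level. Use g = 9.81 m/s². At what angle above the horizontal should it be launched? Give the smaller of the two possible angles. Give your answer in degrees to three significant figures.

17.6°

Level-ground range R = v₀² sin(2θ)/g ⇒ sin(2θ) = gR/v₀² = 9.81 × 17.0 / 17.0² = 0.5771.
2θ = 35.24° or 180° − 35.24° = 144.8°, so θ = 17.62° or 72.38°.
The smaller angle is 17.62°.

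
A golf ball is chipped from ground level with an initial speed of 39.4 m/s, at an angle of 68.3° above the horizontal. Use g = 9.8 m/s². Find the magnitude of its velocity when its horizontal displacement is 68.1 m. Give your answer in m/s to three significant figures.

17.2 m/s

vₓ = 39.40 cos 68.3° = 14.57 m/s; v_y0 = 39.40 sin 68.3° = 36.61 m/s.
x = vₓ t ⇒ t = 68.1/14.57 = 4.675 s.
Vertical velocity there: v_y = v_y0 − g t = 36.61 − 9.80 × 4.675 = −9.203 m/s.
Speed: √(vₓ² + v_y²) = √(14.57² + 9.203²) = 17.23 m/s.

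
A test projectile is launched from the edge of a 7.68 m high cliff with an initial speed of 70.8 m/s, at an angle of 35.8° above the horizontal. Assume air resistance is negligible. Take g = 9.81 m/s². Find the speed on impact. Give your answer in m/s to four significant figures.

71.86 m/s

vₓ = 70.80 cos 35.8° = 57.42 m/s; v_y0 = 70.80 sin 35.8° = 41.42 m/s.
Vertical motion (up positive, ground at y = 0): 4.905 t² − (41.42) t − 7.68 = 0, so t = (41.42 + √(41.42² + 2·9.81·7.68)) / 9.81 = (41.42 + 43.20) / 9.81 = 8.625 s.
Vertical velocity at impact: v_y = v_y0 − g t = 41.42 − 9.81 × 8.625 = −43.20 m/s.
Speed: |v| = √(vₓ² + v_y²) = √(57.42² + 43.20²) = 71.86 m/s.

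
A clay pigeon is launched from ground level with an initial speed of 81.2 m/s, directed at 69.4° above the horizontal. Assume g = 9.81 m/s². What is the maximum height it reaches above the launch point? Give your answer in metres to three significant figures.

Resolve: vₓ = 81.20 cos 69.4° = 28.57 m/s and v_y0 = 81.20 sin 69.4° = 76.01 m/s.
Peak height H = v_y0² / (2g) = 5777.2 / 19.62 = 294.5 m.

294 m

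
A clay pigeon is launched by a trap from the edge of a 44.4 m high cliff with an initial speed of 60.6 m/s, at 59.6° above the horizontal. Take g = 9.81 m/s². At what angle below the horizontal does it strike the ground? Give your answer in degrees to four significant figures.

vₓ = 60.60 cos 59.6° = 30.67 m/s; v_y0 = 60.60 sin 59.6° = 52.27 m/s.
Vertical motion (up positive, ground at y = 0): 4.905 t² − (52.27) t − 44.4 = 0, so t = (52.27 + √(52.27² + 2·9.81·44.4)) / 9.81 = (52.27 + 60.03) / 9.81 = 11.45 s.
At impact: v_y = v_y0 − g t = −60.03 m/s; vₓ = 30.67 m/s.
Angle below horizontal: arctan(|v_y|/vₓ) = arctan(60.03/30.67) = 62.94°.

62.94°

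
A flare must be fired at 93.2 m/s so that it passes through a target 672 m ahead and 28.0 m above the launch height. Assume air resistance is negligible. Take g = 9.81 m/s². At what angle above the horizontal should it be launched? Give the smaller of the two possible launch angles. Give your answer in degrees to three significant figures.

27.8°

Trajectory: y = x tanθ − g x² (1 + tan²θ)/(2v₀²). With x = 672, y = 28.0, v₀ = 93.2, g = 9.81:
255.0 tan²θ − 672 tanθ + (283.0) = 0.
tanθ = [672 ± √(672² − 4 × 255.0 × (283.0))] / (2 × 255.0) = (672 ± 403.6) / 510.0, giving tanθ = 0.5262 or 2.109.
θ = 27.75° or 64.63°; the smaller is 27.75°.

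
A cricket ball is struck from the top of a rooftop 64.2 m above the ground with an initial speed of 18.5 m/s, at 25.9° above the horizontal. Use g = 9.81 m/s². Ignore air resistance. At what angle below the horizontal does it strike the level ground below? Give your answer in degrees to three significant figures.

Components: vₓ = 18.50 cos 25.9° = 16.64 m/s, v_y0 = 18.50 sin 25.9° = 8.081 m/s.
Vertical motion (up positive, ground at y = 0): 4.905 t² − (8.081) t − 64.2 = 0, so t = (8.081 + √(8.081² + 2·9.81·64.2)) / 9.81 = (8.081 + 36.40) / 9.81 = 4.534 s.
At impact: v_y = v_y0 − g t = −36.40 m/s; vₓ = 16.64 m/s.
Angle below horizontal: arctan(|v_y|/vₓ) = arctan(36.40/16.64) = 65.43°.

65.4°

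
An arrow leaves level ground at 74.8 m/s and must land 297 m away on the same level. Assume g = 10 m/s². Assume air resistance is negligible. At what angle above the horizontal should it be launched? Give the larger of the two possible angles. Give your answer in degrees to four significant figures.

Level-ground range R = v₀² sin(2θ)/g ⇒ sin(2θ) = gR/v₀² = 10.0 × 297 / 74.8² = 0.5308.
2θ = 32.06° or 180° − 32.06° = 147.9°, so θ = 16.03° or 73.97°.
The larger angle is 73.97°.

73.97°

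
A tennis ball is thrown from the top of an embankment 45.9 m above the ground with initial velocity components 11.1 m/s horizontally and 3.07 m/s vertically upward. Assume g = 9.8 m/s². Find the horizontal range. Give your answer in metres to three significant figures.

Vertical motion (up positive, ground at y = 0): 4.900 t² − (3.070) t − 45.9 = 0, so t = (3.070 + √(3.070² + 2·9.80·45.9)) / 9.80 = (3.070 + 30.15) / 9.80 = 3.390 s.
Horizontal distance: R = vₓ t = 11.10 × 3.390 = 37.63 m.

37.6 m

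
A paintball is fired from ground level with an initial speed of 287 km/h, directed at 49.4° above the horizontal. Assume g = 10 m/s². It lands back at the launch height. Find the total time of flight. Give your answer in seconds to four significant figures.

12.11 s

Convert: 287 km/h = 287/3.6 = 79.72 m/s.
vₓ = 79.72 cos 49.4° = 51.88 m/s; v_y0 = 79.72 sin 49.4° = 60.53 m/s.
Landing at launch height ⇒ T = 2 v_y0 / g = 2 × 60.53 / 10.0 = 12.11 s.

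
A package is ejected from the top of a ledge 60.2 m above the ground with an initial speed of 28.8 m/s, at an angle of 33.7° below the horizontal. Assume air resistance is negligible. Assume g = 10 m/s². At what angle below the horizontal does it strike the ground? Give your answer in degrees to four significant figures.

57.90°

Components: vₓ = 28.80 cos 33.7° = 23.96 m/s, v_y0 = −15.98 m/s (downward).
The projectile lands when y = 60.2 + (−15.98) t − ½·10.0·t² = 0. Positive root: t = (−15.98 + √(15.98² + 2·10.0·60.2)) / 10.0 = (−15.98 + 38.20) / 10.0 = 2.222 s.
At impact: v_y = v_y0 − g t = −38.20 m/s; vₓ = 23.96 m/s.
Angle below horizontal: arctan(|v_y|/vₓ) = arctan(38.20/23.96) = 57.90°.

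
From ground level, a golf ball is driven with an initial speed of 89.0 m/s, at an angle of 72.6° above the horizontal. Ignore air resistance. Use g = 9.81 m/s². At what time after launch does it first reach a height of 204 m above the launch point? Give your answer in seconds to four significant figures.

Resolve: vₓ = 89.00 cos 72.6° = 26.61 m/s and v_y0 = 89.00 sin 72.6° = 84.93 m/s.
Require v_y0 t − ½ g t² = 204, i.e. 4.905 t² − 84.93 t + 204 = 0.
Quadratic formula: t = (84.93 ± √3210.2) / 9.81 = (84.93 ± 56.66) / 9.81 → t = 2.882 s or 14.43 s.
The first (ascending) time is 2.882 s.

2.882 s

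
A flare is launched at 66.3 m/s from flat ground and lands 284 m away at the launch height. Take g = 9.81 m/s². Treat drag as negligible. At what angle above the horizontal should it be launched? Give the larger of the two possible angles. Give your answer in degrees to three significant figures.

R = v₀² sin 2θ / g gives sin 2θ = gR/v₀² = 9.81·284/66.3² = 0.6338.
2θ = 39.33° or 180° − 39.33° = 140.7°, so θ = 19.67° or 70.33°.
The larger angle is 70.33°.

70.3°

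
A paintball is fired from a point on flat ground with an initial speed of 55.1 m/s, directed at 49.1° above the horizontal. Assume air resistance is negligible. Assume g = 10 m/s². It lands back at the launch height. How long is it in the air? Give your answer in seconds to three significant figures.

8.33 s

Horizontal component vₓ = 55.10 cos 49.1° = 36.08 m/s; vertical v_y0 = 55.10 sin 49.1° = 41.65 m/s.
Time of flight on level ground: T = 2 v_y0 / g = 2 × 41.65 / 10.0 = 8.330 s.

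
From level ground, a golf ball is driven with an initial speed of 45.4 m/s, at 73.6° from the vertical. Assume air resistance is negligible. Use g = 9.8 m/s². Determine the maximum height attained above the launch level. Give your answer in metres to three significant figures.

8.38 m

vₓ = 45.40 sin 73.6° = 43.55 m/s; v_y0 = 45.40 cos 73.6° = 12.82 m/s.
Peak height H = v_y0² / (2g) = 164.31 / 19.60 = 8.383 m.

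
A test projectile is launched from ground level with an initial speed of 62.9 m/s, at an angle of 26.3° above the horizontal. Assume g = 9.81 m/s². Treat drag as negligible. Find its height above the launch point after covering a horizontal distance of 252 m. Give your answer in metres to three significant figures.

Resolve: vₓ = 62.90 cos 26.3° = 56.39 m/s and v_y0 = 62.90 sin 26.3° = 27.87 m/s.
At x = 252 m, t = x/vₓ = 252/56.39 = 4.469 s.
Height: y = v_y0 t − ½ g t² = 27.87 × 4.469 − 4.905 × 4.469² = 124.5 − 97.96 = 26.59 m.

26.6 m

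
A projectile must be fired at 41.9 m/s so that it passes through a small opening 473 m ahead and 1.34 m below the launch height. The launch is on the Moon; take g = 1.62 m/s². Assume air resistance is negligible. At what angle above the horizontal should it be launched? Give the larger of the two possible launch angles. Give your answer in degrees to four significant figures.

Trajectory: y = x tanθ − g x² (1 + tan²θ)/(2v₀²). With x = 473, y = −1.34, v₀ = 41.9, g = 1.62:
103.2 tan²θ − 473 tanθ + (101.9) = 0.
tanθ = [473 ± √(473² − 4 × 103.2 × (101.9))] / (2 × 103.2) = (473 ± 426.2) / 206.4, giving tanθ = 0.2266 or 4.356.
θ = 12.77° or 77.07°; the larger is 77.07°.

77.07°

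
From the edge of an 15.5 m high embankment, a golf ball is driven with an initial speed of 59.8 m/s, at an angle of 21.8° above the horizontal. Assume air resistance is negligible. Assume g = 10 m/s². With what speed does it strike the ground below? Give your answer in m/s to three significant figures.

Resolve: vₓ = 59.80 cos 21.8° = 55.52 m/s and v_y0 = 59.80 sin 21.8° = 22.21 m/s.
The projectile lands when y = 15.5 + (22.21) t − ½·10.0·t² = 0. Positive root: t = (22.21 + √(22.21² + 2·10.0·15.5)) / 10.0 = (22.21 + 28.34) / 10.0 = 5.055 s.
Vertical velocity at impact: v_y = v_y0 − g t = 22.21 − 10.0 × 5.055 = −28.34 m/s.
Speed: |v| = √(vₓ² + v_y²) = √(55.52² + 28.34²) = 62.34 m/s.

62.3 m/s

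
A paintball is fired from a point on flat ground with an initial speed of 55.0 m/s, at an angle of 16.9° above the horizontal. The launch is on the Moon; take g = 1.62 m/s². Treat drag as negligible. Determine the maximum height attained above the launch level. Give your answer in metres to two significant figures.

79 m

vₓ = 55.00 cos 16.9° = 52.62 m/s; v_y0 = 55.00 sin 16.9° = 15.99 m/s.
Peak height H = v_y0² / (2g) = 255.64 / 3.240 = 78.90 m.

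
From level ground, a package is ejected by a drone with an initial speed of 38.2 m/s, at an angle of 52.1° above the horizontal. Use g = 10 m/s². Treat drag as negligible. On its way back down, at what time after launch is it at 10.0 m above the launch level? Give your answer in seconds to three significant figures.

5.68 s

Components: vₓ = 38.20 cos 52.1° = 23.47 m/s, v_y0 = 38.20 sin 52.1° = 30.14 m/s.
Set y = v_y0 t − ½ g t² = 10.0: 5.000 t² − 30.14 t + 10.0 = 0.
t = [30.14 ± √(30.14² − 2·10.0·10.0)] / 10.0 = (30.14 ± 26.62) / 10.0, so t = 0.3523 s or t = 5.676 s.
The descending-branch root is 5.676 s.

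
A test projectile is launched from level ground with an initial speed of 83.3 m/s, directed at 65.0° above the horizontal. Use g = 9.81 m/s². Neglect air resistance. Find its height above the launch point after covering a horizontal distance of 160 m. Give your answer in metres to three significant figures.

Horizontal component vₓ = 83.30 cos 65.0° = 35.20 m/s; vertical v_y0 = 83.30 sin 65.0° = 75.50 m/s.
x = vₓ t ⇒ t = 160/35.20 = 4.545 s.
Height: y = v_y0 t − ½ g t² = 75.50 × 4.545 − 4.905 × 4.545² = 343.1 − 101.3 = 241.8 m.

242 m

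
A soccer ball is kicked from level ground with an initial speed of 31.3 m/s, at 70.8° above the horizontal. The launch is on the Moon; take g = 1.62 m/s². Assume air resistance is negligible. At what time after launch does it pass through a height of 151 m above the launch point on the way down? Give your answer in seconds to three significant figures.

30.4 s

Horizontal component vₓ = 31.30 cos 70.8° = 10.29 m/s; vertical v_y0 = 31.30 sin 70.8° = 29.56 m/s.
Require v_y0 t − ½ g t² = 151, i.e. 0.8100 t² − 29.56 t + 151 = 0.
Quadratic formula: t = (29.56 ± √384.49) / 1.62 = (29.56 ± 19.61) / 1.62 → t = 6.142 s or 30.35 s.
The descending-branch root is 30.35 s.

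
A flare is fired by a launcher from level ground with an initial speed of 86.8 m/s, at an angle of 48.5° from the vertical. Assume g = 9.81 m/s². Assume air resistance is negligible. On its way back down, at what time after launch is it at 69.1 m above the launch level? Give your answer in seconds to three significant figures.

Resolve: vₓ = 86.80 sin 48.5° = 65.01 m/s and v_y0 = 86.80 cos 48.5° = 57.52 m/s.
Height y(t) = 57.52 t − 4.905 t² = 69.1 gives 4.905 t² − 57.52 t + 69.1 = 0.
t = [57.52 ± √(57.52² − 2·9.81·69.1)] / 9.81 = (57.52 ± 44.18) / 9.81, so t = 1.359 s or t = 10.37 s.
The descending-branch root is 10.37 s.

10.4 s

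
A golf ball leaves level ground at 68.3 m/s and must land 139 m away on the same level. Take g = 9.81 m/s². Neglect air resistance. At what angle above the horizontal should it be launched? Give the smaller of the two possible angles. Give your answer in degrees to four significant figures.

8.498°

R = v₀² sin 2θ / g gives sin 2θ = gR/v₀² = 9.81·139/68.3² = 0.2923.
2θ = 17.00° or 180° − 17.00° = 163.0°, so θ = 8.498° or 81.50°.
The smaller angle is 8.498°.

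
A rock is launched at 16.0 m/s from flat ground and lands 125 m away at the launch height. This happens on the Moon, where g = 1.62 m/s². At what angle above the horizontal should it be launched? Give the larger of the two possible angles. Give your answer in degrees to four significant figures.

From R = (v₀²/g) sin 2θ: sin 2θ = 1.62 × 125 / 256.00 = 0.7910.
2θ = 52.28° or 180° − 52.28° = 127.7°, so θ = 26.14° or 63.86°.
The larger angle is 63.86°.

63.86°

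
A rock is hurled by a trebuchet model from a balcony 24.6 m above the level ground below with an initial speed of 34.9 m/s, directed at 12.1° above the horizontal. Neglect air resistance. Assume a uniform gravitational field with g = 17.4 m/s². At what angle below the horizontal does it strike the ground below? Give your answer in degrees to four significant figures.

Resolve: vₓ = 34.90 cos 12.1° = 34.12 m/s and v_y0 = 34.90 sin 12.1° = 7.316 m/s.
With up positive and y = 0 at the ground: y(t) = 24.6 + (7.316) t − 8.700 t². Setting y = 0 and taking the positive root: t = [7.316 + √(7.316² + 2·17.4·24.6)] / 17.4 = (7.316 + 30.16) / 17.4 = 2.154 s.
At impact: v_y = v_y0 − g t = −30.16 m/s; vₓ = 34.12 m/s.
Angle below horizontal: arctan(|v_y|/vₓ) = arctan(30.16/34.12) = 41.47°.

41.47°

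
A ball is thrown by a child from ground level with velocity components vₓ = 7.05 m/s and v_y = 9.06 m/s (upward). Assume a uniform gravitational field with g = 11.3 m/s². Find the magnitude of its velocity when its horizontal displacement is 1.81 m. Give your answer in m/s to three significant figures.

9.36 m/s

Time to reach x = 1.81 m: t = x/vₓ = 1.81/7.050 = 0.2567 s.
Vertical velocity there: v_y = v_y0 − g t = 9.060 − 11.3 × 0.2567 = 6.159 m/s.
Speed: √(vₓ² + v_y²) = √(7.050² + 6.159²) = 9.361 m/s.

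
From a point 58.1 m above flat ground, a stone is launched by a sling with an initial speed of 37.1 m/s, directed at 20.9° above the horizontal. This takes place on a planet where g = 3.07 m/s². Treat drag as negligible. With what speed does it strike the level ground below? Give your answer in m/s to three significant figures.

Horizontal component vₓ = 37.10 cos 20.9° = 34.66 m/s; vertical v_y0 = 37.10 sin 20.9° = 13.23 m/s.
The projectile lands when y = 58.1 + (13.23) t − ½·3.07·t² = 0. Positive root: t = (13.23 + √(13.23² + 2·3.07·58.1)) / 3.07 = (13.23 + 23.06) / 3.07 = 11.82 s.
Vertical velocity at impact: v_y = v_y0 − g t = 13.23 − 3.07 × 11.82 = −23.06 m/s.
Speed: |v| = √(vₓ² + v_y²) = √(34.66² + 23.06²) = 41.63 m/s.

41.6 m/s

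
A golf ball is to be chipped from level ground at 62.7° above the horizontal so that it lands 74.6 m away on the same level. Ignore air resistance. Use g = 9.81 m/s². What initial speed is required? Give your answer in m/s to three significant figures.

30.0 m/s

From R = (v₀² / g) sin 2θ: v₀ = √(gR / sin 2θ).
v₀ = √(9.81 × 74.6 / sin 125.4°) = √(731.8 / 0.8151) = √897.81 = 29.96 m/s.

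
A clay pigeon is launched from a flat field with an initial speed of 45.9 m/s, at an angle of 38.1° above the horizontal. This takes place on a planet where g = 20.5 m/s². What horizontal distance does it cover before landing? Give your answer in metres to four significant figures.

Resolve: vₓ = 45.90 cos 38.1° = 36.12 m/s and v_y0 = 45.90 sin 38.1° = 28.32 m/s.
Flight time T = 2 v_y0 / g = 2.763 s.
Horizontal distance R = vₓ T = 36.12 × 2.763 = 99.80 m.

99.80 m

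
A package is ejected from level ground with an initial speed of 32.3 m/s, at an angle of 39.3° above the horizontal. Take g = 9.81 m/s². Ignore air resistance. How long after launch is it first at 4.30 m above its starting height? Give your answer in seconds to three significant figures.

0.222 s

Components: vₓ = 32.30 cos 39.3° = 25.00 m/s, v_y0 = 32.30 sin 39.3° = 20.46 m/s.
Height y(t) = 20.46 t − 4.905 t² = 4.30 gives 4.905 t² − 20.46 t + 4.30 = 0.
t = [20.46 ± √(20.46² − 2·9.81·4.30)] / 9.81 = (20.46 ± 18.28) / 9.81, so t = 0.2220 s or t = 3.949 s.
The first (ascending) time is 0.2220 s.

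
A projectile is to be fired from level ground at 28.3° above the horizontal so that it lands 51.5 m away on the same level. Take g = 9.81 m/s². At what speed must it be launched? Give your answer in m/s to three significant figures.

On level ground R = v₀² sin 2θ / g ⇒ v₀ = √(gR / sin 2θ).
v₀ = √(9.81 × 51.5 / sin 56.60°) = √(505.2 / 0.8348) = √605.16 = 24.60 m/s.

24.6 m/s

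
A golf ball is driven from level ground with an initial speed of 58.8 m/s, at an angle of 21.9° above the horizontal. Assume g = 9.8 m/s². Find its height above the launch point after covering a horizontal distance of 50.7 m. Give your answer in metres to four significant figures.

Components: vₓ = 58.80 cos 21.9° = 54.56 m/s, v_y0 = 58.80 sin 21.9° = 21.93 m/s.
At x = 50.7 m, t = x/vₓ = 50.7/54.56 = 0.9293 s.
Height: y = v_y0 t − ½ g t² = 21.93 × 0.9293 − 4.900 × 0.9293² = 20.38 − 4.232 = 16.15 m.

16.15 m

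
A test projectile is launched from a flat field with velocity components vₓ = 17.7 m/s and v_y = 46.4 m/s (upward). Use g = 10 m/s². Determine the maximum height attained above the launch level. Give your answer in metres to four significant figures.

107.6 m

Peak height H = v_y0² / (2g) = 2153.0 / 20.00 = 107.6 m.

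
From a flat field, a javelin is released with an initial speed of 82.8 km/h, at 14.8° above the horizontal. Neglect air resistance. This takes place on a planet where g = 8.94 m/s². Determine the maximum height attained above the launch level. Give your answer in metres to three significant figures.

Convert: 82.8 km/h = 82.8/3.6 = 23.00 m/s.
Resolve: vₓ = 23.00 cos 14.8° = 22.24 m/s and v_y0 = 23.00 sin 14.8° = 5.875 m/s.
Maximum height: H = v_y0² / (2g) = 5.875² / (2 × 8.94) = 1.931 m.

1.93 m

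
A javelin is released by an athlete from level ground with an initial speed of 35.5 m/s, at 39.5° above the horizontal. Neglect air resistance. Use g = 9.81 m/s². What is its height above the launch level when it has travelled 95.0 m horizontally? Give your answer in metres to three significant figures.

19.3 m

Resolve: vₓ = 35.50 cos 39.5° = 27.39 m/s and v_y0 = 35.50 sin 39.5° = 22.58 m/s.
x = vₓ t ⇒ t = 95.0/27.39 = 3.468 s.
Height: y = v_y0 t − ½ g t² = 22.58 × 3.468 − 4.905 × 3.468² = 78.31 − 59.00 = 19.32 m.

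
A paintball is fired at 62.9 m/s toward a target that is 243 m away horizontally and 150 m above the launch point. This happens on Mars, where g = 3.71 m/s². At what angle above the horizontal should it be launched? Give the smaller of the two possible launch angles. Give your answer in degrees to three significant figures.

Trajectory: y = x tanθ − g x² (1 + tan²θ)/(2v₀²). With x = 243, y = 150, v₀ = 62.9, g = 3.71:
27.69 tan²θ − 243 tanθ + (177.7) = 0.
tanθ = [243 ± √(243² − 4 × 27.69 × (177.7))] / (2 × 27.69) = (243 ± 198.4) / 55.37, giving tanθ = 0.8051 or 7.972.
θ = 38.84° or 82.85°; the smaller is 38.84°.

38.8°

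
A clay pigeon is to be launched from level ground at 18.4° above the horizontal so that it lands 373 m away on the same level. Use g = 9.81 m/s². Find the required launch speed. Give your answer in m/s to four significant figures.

78.16 m/s

From R = (v₀² / g) sin 2θ: v₀ = √(gR / sin 2θ).
v₀ = √(9.81 × 373 / sin 36.80°) = √(3659 / 0.5990) = √6108.5 = 78.16 m/s.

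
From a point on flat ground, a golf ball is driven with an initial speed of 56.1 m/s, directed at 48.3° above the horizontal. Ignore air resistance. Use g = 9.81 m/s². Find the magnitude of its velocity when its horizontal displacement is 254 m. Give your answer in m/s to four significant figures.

44.85 m/s

Resolve: vₓ = 56.10 cos 48.3° = 37.32 m/s and v_y0 = 56.10 sin 48.3° = 41.89 m/s.
Time to reach x = 254 m: t = x/vₓ = 254/37.32 = 6.806 s.
Vertical velocity there: v_y = v_y0 − g t = 41.89 − 9.81 × 6.806 = −24.88 m/s.
Speed: √(vₓ² + v_y²) = √(37.32² + 24.88²) = 44.85 m/s.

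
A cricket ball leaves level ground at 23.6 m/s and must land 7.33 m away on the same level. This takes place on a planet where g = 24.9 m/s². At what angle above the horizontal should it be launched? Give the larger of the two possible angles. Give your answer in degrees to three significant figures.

80.4°

R = v₀² sin 2θ / g gives sin 2θ = gR/v₀² = 24.9·7.33/23.6² = 0.3277.
2θ = 19.13° or 180° − 19.13° = 160.9°, so θ = 9.565° or 80.44°.
The larger angle is 80.44°.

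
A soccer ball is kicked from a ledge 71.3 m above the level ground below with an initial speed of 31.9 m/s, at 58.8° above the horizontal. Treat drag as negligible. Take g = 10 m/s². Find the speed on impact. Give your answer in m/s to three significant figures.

vₓ = 31.90 cos 58.8° = 16.53 m/s; v_y0 = 31.90 sin 58.8° = 27.29 m/s.
The projectile lands when y = 71.3 + (27.29) t − ½·10.0·t² = 0. Positive root: t = (27.29 + √(27.29² + 2·10.0·71.3)) / 10.0 = (27.29 + 46.59) / 10.0 = 7.388 s.
Vertical velocity at impact: v_y = v_y0 − g t = 27.29 − 10.0 × 7.388 = −46.59 m/s.
Speed: |v| = √(vₓ² + v_y²) = √(16.53² + 46.59²) = 49.43 m/s.

49.4 m/s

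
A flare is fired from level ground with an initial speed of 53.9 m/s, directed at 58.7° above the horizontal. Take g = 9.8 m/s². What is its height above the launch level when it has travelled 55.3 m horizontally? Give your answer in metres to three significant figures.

Resolve: vₓ = 53.90 cos 58.7° = 28.00 m/s and v_y0 = 53.90 sin 58.7° = 46.06 m/s.
At x = 55.3 m, t = x/vₓ = 55.3/28.00 = 1.975 s.
Height: y = v_y0 t − ½ g t² = 46.06 × 1.975 − 4.900 × 1.975² = 90.95 − 19.11 = 71.84 m.

71.8 m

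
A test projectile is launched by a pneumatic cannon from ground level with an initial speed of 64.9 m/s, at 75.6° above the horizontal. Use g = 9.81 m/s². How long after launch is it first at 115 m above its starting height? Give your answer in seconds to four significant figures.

2.211 s

Components: vₓ = 64.90 cos 75.6° = 16.14 m/s, v_y0 = 64.90 sin 75.6° = 62.86 m/s.
Set y = v_y0 t − ½ g t² = 115: 4.905 t² − 62.86 t + 115 = 0.
Quadratic formula: t = (62.86 ± √1695.2) / 9.81 = (62.86 ± 41.17) / 9.81 → t = 2.211 s or 10.60 s.
The first (ascending) time is 2.211 s.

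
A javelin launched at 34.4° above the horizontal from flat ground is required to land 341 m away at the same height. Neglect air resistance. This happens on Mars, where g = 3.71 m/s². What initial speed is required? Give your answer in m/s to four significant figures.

Level-ground range: R = v₀² sin(2θ)/g, so v₀ = √(gR / sin 2θ).
v₀ = √(3.71 × 341 / sin 68.80°) = √(1265 / 0.9323) = √1356.9 = 36.84 m/s.

36.84 m/s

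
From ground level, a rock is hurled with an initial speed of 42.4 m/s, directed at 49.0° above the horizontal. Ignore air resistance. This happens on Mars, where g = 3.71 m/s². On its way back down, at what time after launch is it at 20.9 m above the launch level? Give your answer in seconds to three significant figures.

16.6 s

Horizontal component vₓ = 42.40 cos 49.0° = 27.82 m/s; vertical v_y0 = 42.40 sin 49.0° = 32.00 m/s.
Height y(t) = 32.00 t − 1.855 t² = 20.9 gives 1.855 t² − 32.00 t + 20.9 = 0.
t = [32.00 ± √(32.00² − 2·3.71·20.9)] / 3.71 = (32.00 ± 29.48) / 3.71, so t = 0.6799 s or t = 16.57 s.
The descending-branch root is 16.57 s.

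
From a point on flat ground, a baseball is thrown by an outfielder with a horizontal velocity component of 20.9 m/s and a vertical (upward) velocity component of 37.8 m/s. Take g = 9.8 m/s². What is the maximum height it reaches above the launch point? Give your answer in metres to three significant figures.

72.9 m

At the apex v_y = 0, so H = v_y0²/(2g) = 37.80²/19.60 = 72.90 m.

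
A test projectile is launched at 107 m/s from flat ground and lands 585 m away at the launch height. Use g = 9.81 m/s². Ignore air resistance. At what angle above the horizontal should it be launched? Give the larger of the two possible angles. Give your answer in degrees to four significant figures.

74.96°

Level-ground range R = v₀² sin(2θ)/g ⇒ sin(2θ) = gR/v₀² = 9.81 × 585 / 107² = 0.5013.
2θ = 30.08° or 180° − 30.08° = 149.9°, so θ = 15.04° or 74.96°.
The larger angle is 74.96°.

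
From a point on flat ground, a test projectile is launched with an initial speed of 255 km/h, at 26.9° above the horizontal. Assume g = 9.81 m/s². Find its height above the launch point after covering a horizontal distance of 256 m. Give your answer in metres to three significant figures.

49.3 m

Convert: 255 km/h = 255/3.6 = 70.83 m/s.
Components: vₓ = 70.83 cos 26.9° = 63.17 m/s, v_y0 = 70.83 sin 26.9° = 32.05 m/s.
At x = 256 m, t = x/vₓ = 256/63.17 = 4.053 s.
Height: y = v_y0 t − ½ g t² = 32.05 × 4.053 − 4.905 × 4.053² = 129.9 − 80.56 = 49.32 m.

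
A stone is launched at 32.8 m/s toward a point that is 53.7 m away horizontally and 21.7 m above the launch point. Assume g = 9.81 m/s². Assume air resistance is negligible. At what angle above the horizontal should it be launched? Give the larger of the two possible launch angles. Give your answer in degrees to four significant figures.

Trajectory: y = x tanθ − g x² (1 + tan²θ)/(2v₀²). With x = 53.7, y = 21.7, v₀ = 32.8, g = 9.81:
13.15 tan²θ − 53.7 tanθ + (34.85) = 0.
tanθ = [53.7 ± √(53.7² − 4 × 13.15 × (34.85))] / (2 × 13.15) = (53.7 ± 32.42) / 26.29, giving tanθ = 0.8093 or 3.275.
θ = 38.98° or 73.02°; the larger is 73.02°.

73.02°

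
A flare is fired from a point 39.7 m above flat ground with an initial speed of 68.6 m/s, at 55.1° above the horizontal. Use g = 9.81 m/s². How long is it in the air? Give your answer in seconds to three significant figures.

vₓ = 68.60 cos 55.1° = 39.25 m/s; v_y0 = 68.60 sin 55.1° = 56.26 m/s.
Vertical motion (up positive, ground at y = 0): 4.905 t² − (56.26) t − 39.7 = 0, so t = (56.26 + √(56.26² + 2·9.81·39.7)) / 9.81 = (56.26 + 62.80) / 9.81 = 12.14 s.

12.1 s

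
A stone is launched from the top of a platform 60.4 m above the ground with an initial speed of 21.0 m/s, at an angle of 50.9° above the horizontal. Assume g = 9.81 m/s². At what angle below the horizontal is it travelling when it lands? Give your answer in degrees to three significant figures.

70.8°

Resolve: vₓ = 21.00 cos 50.9° = 13.24 m/s and v_y0 = 21.00 sin 50.9° = 16.30 m/s.
With up positive and y = 0 at the ground: y(t) = 60.4 + (16.30) t − 4.905 t². Setting y = 0 and taking the positive root: t = [16.30 + √(16.30² + 2·9.81·60.4)] / 9.81 = (16.30 + 38.09) / 9.81 = 5.544 s.
At impact: v_y = v_y0 − g t = −38.09 m/s; vₓ = 13.24 m/s.
Angle below horizontal: arctan(|v_y|/vₓ) = arctan(38.09/13.24) = 70.83°.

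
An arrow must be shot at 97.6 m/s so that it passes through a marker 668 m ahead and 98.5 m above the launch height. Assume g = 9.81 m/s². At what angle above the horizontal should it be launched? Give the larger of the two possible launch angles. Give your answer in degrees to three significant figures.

66.3°

Trajectory: y = x tanθ − g x² (1 + tan²θ)/(2v₀²). With x = 668, y = 98.5, v₀ = 97.6, g = 9.81:
229.8 tan²θ − 668 tanθ + (328.3) = 0.
tanθ = [668 ± √(668² − 4 × 229.8 × (328.3))] / (2 × 229.8) = (668 ± 380.2) / 459.5, giving tanθ = 0.6264 or 2.281.
θ = 32.06° or 66.33°; the larger is 66.33°.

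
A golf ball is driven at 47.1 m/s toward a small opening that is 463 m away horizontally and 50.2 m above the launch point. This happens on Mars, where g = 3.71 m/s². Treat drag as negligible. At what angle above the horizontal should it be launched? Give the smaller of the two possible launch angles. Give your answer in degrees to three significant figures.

Trajectory: y = x tanθ − g x² (1 + tan²θ)/(2v₀²). With x = 463, y = 50.2, v₀ = 47.1, g = 3.71:
179.3 tan²θ − 463 tanθ + (229.5) = 0.
tanθ = [463 ± √(463² − 4 × 179.3 × (229.5))] / (2 × 179.3) = (463 ± 223.3) / 358.5, giving tanθ = 0.6687 or 1.914.
θ = 33.77° or 62.42°; the smaller is 33.77°.

33.8°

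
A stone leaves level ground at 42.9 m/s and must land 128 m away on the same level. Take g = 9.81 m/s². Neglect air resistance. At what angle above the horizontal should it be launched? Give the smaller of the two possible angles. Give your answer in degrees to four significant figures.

Level-ground range R = v₀² sin(2θ)/g ⇒ sin(2θ) = gR/v₀² = 9.81 × 128 / 42.9² = 0.6823.
2θ = 43.02° or 180° − 43.02° = 137.0°, so θ = 21.51° or 68.49°.
The smaller angle is 21.51°.

21.51°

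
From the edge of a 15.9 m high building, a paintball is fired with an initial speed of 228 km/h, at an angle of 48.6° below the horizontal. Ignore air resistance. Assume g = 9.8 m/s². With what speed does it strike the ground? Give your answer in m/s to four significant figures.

65.75 m/s

Convert: 228 km/h = 228/3.6 = 63.33 m/s.
Components: vₓ = 63.33 cos 48.6° = 41.88 m/s, v_y0 = −47.51 m/s (downward).
With up positive and y = 0 at the ground: y(t) = 15.9 + (−47.51) t − 4.900 t². Setting y = 0 and taking the positive root: t = [−47.51 + √(47.51² + 2·9.80·15.9)] / 9.80 = (−47.51 + 50.68) / 9.80 = 0.3239 s.
Vertical velocity at impact: v_y = v_y0 − g t = −47.51 − 9.80 × 0.3239 = −50.68 m/s.
Speed: |v| = √(vₓ² + v_y²) = √(41.88² + 50.68²) = 65.75 m/s.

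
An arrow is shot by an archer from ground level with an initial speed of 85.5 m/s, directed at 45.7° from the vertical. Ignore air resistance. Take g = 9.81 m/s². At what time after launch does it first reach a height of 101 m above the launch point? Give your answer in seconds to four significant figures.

Resolve: vₓ = 85.50 sin 45.7° = 61.19 m/s and v_y0 = 85.50 cos 45.7° = 59.71 m/s.
Height y(t) = 59.71 t − 4.905 t² = 101 gives 4.905 t² − 59.71 t + 101 = 0.
t = [59.71 ± √(59.71² − 2·9.81·101)] / 9.81 = (59.71 ± 39.80) / 9.81, so t = 2.030 s or t = 10.14 s.
The first (ascending) time is 2.030 s.

2.030 s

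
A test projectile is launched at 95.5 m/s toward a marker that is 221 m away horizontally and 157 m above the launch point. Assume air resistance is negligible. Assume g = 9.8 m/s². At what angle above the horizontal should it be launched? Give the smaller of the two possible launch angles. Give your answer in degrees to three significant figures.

43.0°

Trajectory: y = x tanθ − g x² (1 + tan²θ)/(2v₀²). With x = 221, y = 157, v₀ = 95.5, g = 9.80:
26.24 tan²θ − 221 tanθ + (183.2) = 0.
tanθ = [221 ± √(221² − 4 × 26.24 × (183.2))] / (2 × 26.24) = (221 ± 172.1) / 52.48, giving tanθ = 0.9324 or 7.490.
θ = 43.00° or 82.40°; the smaller is 43.00°.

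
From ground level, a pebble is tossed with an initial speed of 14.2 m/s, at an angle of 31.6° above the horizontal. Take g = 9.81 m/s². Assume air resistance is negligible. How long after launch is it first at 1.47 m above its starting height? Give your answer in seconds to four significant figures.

Components: vₓ = 14.20 cos 31.6° = 12.09 m/s, v_y0 = 14.20 sin 31.6° = 7.441 m/s.
Require v_y0 t − ½ g t² = 1.47, i.e. 4.905 t² − 7.441 t + 1.47 = 0.
Quadratic formula: t = (7.441 ± √26.521) / 9.81 = (7.441 ± 5.150) / 9.81 → t = 0.2335 s or 1.283 s.
The first (ascending) time is 0.2335 s.

0.2335 s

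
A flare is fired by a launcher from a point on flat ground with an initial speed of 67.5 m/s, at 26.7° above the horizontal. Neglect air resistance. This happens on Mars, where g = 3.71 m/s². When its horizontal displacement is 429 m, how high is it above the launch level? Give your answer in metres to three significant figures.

122 m

Horizontal component vₓ = 67.50 cos 26.7° = 60.30 m/s; vertical v_y0 = 67.50 sin 26.7° = 30.33 m/s.
Time to reach x = 429 m: t = x/vₓ = 429/60.30 = 7.114 s.
Height: y = v_y0 t − ½ g t² = 30.33 × 7.114 − 1.855 × 7.114² = 215.8 − 93.88 = 121.9 m.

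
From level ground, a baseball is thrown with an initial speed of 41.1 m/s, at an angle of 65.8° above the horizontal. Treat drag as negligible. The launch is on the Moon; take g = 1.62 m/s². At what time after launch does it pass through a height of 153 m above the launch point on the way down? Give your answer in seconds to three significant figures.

41.8 s

vₓ = 41.10 cos 65.8° = 16.85 m/s; v_y0 = 41.10 sin 65.8° = 37.49 m/s.
Require v_y0 t − ½ g t² = 153, i.e. 0.8100 t² − 37.49 t + 153 = 0.
t = [37.49 ± √(37.49² − 2·1.62·153)] / 1.62 = (37.49 ± 30.16) / 1.62, so t = 4.523 s or t = 41.76 s.
The descending-branch root is 41.76 s.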